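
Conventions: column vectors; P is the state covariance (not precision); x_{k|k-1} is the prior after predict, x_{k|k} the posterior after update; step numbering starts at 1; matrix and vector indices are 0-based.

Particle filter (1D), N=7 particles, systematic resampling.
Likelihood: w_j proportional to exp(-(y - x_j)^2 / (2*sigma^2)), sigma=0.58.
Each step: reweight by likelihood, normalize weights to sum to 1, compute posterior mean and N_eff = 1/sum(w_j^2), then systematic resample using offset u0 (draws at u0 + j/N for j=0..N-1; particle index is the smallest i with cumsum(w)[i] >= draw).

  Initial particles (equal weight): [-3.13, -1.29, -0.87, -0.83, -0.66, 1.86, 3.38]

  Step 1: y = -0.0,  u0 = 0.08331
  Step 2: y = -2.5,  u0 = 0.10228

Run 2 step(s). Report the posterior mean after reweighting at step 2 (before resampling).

step 1: w=[0.0000, 0.0650, 0.2502, 0.2769, 0.4034, 0.0045, 0.0000]  mean=-0.7892  Neff=3.2652  idx=[2, 2, 3, 3, 4, 4, 4]
step 2: w=[0.2146, 0.2146, 0.1764, 0.1764, 0.0727, 0.0727, 0.0727]  mean=-0.8101  Neff=5.8758  idx=[0, 1, 1, 2, 3, 4, 6]

post_mean = -0.8101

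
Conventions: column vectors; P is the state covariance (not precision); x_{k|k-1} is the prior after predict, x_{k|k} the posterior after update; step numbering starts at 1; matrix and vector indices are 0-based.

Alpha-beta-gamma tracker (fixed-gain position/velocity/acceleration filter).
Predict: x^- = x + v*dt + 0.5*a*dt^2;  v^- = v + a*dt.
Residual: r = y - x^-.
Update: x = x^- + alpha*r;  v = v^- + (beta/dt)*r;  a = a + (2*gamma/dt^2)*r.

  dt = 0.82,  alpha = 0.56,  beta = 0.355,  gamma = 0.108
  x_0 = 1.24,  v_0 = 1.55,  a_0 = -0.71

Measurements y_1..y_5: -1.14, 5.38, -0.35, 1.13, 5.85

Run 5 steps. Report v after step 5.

step 1: x_pred=2.2723  r=-3.4123  x^+=0.3614  v^+=-0.5095  a^+=-1.8062
step 2: x_pred=-0.6636  r=6.0436  x^+=2.7208  v^+=0.6259  a^+=0.1353
step 3: x_pred=3.2795  r=-3.6295  x^+=1.2470  v^+=-0.8345  a^+=-1.0307
step 4: x_pred=0.2162  r=0.9138  x^+=0.7279  v^+=-1.2840  a^+=-0.7371
step 5: x_pred=-0.5728  r=6.4228  x^+=3.0240  v^+=0.8921  a^+=1.3261

v_post = 0.8921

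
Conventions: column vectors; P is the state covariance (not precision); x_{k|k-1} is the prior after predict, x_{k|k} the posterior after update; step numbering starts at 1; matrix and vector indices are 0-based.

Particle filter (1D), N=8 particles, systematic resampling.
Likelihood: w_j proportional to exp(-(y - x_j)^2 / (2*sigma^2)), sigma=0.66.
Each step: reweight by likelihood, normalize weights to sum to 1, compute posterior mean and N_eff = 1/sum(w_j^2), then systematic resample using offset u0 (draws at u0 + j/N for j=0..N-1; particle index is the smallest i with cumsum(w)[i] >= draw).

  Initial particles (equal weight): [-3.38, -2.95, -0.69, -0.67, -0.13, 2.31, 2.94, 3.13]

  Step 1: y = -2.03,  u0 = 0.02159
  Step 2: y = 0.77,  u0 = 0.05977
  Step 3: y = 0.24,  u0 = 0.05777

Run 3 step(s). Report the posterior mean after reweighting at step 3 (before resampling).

step 1: w=[0.1614, 0.4949, 0.1665, 0.1565, 0.0207, 0.0000, 0.0000, 0.0000]  mean=-2.2279  Neff=3.0901  idx=[0, 0, 1, 1, 1, 1, 2, 3]
step 2: w=[0.0000, 0.0000, 0.0000, 0.0000, 0.0000, 0.0000, 0.4834, 0.5166]  mean=-0.6797  Neff=1.9978  idx=[6, 6, 6, 6, 7, 7, 7, 7]
step 3: w=[0.1224, 0.1224, 0.1224, 0.1224, 0.1276, 0.1276, 0.1276, 0.1276]  mean=-0.6798  Neff=7.9964  idx=[0, 1, 2, 3, 4, 5, 6, 7]

post_mean = -0.6798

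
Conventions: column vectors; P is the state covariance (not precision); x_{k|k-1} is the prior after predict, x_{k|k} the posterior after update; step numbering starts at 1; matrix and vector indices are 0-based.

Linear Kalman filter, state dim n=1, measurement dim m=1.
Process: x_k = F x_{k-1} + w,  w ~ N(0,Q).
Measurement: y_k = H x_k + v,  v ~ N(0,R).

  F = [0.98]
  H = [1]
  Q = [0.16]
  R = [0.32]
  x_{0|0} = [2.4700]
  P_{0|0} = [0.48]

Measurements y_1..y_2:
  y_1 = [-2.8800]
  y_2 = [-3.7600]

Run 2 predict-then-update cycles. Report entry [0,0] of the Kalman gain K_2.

K[0,0] = 0.5314

step 1: x^-=[2.4206]  P^-=[0.6210]  S=[0.9410]  K=[0.6599]  nu=[-5.3006]  x^+=[-1.0774]  P^+=[0.2112]
step 2: x^-=[-1.0559]  P^-=[0.3628]  S=[0.6828]  K=[0.5314]  nu=[-2.7041]  x^+=[-2.4927]  P^+=[0.1700]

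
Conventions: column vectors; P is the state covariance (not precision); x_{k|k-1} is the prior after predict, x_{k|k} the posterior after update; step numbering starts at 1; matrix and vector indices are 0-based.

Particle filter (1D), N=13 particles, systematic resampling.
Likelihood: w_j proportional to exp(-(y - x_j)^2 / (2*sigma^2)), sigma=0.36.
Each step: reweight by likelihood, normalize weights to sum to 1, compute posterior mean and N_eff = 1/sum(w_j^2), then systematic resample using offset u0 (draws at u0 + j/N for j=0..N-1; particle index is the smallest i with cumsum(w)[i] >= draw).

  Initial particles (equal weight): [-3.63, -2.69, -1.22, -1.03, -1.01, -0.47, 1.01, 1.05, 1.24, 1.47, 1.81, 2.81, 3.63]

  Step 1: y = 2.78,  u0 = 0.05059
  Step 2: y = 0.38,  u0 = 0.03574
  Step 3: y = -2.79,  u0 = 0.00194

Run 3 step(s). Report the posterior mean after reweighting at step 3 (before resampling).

post_mean = 2.8100

step 1: w=[0.0000, 0.0000, 0.0000, 0.0000, 0.0000, 0.0000, 0.0000, 0.0000, 0.0001, 0.0012, 0.0244, 0.9175, 0.0567]  mean=2.8303  Neff=1.1824  idx=[11, 11, 11, 11, 11, 11, 11, 11, 11, 11, 11, 11, 12]
step 2: w=[0.0833, 0.0833, 0.0833, 0.0833, 0.0833, 0.0833, 0.0833, 0.0833, 0.0833, 0.0833, 0.0833, 0.0833, 0.0000]  mean=2.8100  Neff=12.0000  idx=[0, 1, 2, 3, 4, 5, 5, 6, 7, 8, 9, 10, 11]
step 3: w=[0.0769, 0.0769, 0.0769, 0.0769, 0.0769, 0.0769, 0.0769, 0.0769, 0.0769, 0.0769, 0.0769, 0.0769, 0.0769]  mean=2.8100  Neff=13.0000  idx=[0, 1, 2, 3, 4, 5, 6, 7, 8, 9, 10, 11, 12]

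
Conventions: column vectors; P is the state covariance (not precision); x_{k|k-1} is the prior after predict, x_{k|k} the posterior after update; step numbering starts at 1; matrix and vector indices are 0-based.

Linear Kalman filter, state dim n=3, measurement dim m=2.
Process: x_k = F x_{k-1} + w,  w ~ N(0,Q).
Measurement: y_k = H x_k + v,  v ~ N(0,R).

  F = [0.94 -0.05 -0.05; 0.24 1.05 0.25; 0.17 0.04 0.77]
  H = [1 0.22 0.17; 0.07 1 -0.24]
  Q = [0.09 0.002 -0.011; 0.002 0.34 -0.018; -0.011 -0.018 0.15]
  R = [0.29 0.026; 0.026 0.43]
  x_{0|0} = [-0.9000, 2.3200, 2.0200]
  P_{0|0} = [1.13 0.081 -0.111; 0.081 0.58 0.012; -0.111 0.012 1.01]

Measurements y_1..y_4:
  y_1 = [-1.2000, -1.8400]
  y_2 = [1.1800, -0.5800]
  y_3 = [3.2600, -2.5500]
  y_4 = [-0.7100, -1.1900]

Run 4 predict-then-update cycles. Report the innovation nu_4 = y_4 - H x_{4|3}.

innov = [-2.1174, -0.2493]

step 1: x^-=[-1.0630, 2.7250, 1.4952]  P^-=[1.0953 0.2673 0.0520; 0.2673 1.1415 0.2467; 0.0520 0.2467 0.7552]  S=[1.6161 0.6114; 0.6114 1.5376]  K=[0.7510 -0.0831; 0.0893 0.6805; 0.1509 -0.0151]  nu=[-0.9907, -4.1317]  x^+=[-1.4638, -0.1753, 1.4079]  P^+=[0.2494 -0.0621 -0.1185; -0.0621 0.3422 0.1787; -0.1185 0.1787 0.7208]
step 2: x^-=[-1.4376, -0.1833, 0.8282]  P^-=[0.3309 -0.0673 -0.0934; -0.0673 0.8250 0.2530; -0.0934 0.2530 0.5643]  S=[0.6347 0.1903; 0.1903 1.1614]  K=[0.5034 -0.1012; 0.0543 0.6451; 0.0663 0.0847]  nu=[2.5171, -0.0972]  x^+=[-0.1607, -0.1094, 0.9869]  P^+=[0.1776 -0.0696 -0.1114; -0.0696 0.3265 0.1782; -0.1114 0.1782 0.5510]
step 3: x^-=[-0.1950, 0.0933, 0.7282]  P^-=[0.2670 -0.0862 -0.0934; -0.0862 0.7897 0.2165; -0.0934 0.2165 0.4632]  S=[0.5551 0.1586; 0.1586 1.1348]  K=[0.4475 -0.1023; 0.0413 0.6390; 0.0359 0.0820]  nu=[3.3107, -2.4549]  x^+=[1.5377, -1.3387, 0.6456]  P^+=[0.1585 -0.0670 -0.0981; -0.0670 0.3170 0.1520; -0.0981 0.1520 0.4539]
step 4: x^-=[1.4800, -0.8751, 0.7050]  P^-=[0.2483 -0.0816 -0.0820; -0.0816 0.7613 0.1787; -0.0820 0.1787 0.4070]  S=[0.5364 0.1510; 0.1510 1.1215]  K=[0.4309 -0.0978; 0.0393 0.6302; 0.0316 0.0628]  nu=[-2.1174, -0.2493]  x^+=[0.5921, -1.1153, 0.6223]  P^+=[0.1507 -0.0620 -0.0861; -0.0620 0.3076 0.1302; -0.0861 0.1302 0.4014]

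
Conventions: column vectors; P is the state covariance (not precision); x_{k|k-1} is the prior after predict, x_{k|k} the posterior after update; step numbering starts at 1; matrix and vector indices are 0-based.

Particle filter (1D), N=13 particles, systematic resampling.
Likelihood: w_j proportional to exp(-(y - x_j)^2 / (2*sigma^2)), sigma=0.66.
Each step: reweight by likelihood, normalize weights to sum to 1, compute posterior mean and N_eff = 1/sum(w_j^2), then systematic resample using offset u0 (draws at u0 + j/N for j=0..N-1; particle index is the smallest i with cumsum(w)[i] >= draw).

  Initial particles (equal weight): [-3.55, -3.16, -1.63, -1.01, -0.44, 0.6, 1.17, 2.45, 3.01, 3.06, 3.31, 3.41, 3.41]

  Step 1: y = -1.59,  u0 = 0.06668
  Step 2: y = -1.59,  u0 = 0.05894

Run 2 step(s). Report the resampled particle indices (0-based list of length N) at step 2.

resampled_idx = [0, 1, 2, 2, 3, 4, 5, 6, 6, 7, 9, 10, 12]

step 1: w=[0.0062, 0.0299, 0.5061, 0.3446, 0.1111, 0.0021, 0.0001, 0.0000, 0.0000, 0.0000, 0.0000, 0.0000, 0.0000]  mean=-1.3370  Neff=2.5765  idx=[2, 2, 2, 2, 2, 2, 2, 3, 3, 3, 3, 4, 4]
step 2: w=[0.0984, 0.0984, 0.0984, 0.0984, 0.0984, 0.0984, 0.0984, 0.0670, 0.0670, 0.0670, 0.0670, 0.0216, 0.0216]  mean=-1.4124  Neff=11.5386  idx=[0, 1, 2, 2, 3, 4, 5, 6, 6, 7, 9, 10, 12]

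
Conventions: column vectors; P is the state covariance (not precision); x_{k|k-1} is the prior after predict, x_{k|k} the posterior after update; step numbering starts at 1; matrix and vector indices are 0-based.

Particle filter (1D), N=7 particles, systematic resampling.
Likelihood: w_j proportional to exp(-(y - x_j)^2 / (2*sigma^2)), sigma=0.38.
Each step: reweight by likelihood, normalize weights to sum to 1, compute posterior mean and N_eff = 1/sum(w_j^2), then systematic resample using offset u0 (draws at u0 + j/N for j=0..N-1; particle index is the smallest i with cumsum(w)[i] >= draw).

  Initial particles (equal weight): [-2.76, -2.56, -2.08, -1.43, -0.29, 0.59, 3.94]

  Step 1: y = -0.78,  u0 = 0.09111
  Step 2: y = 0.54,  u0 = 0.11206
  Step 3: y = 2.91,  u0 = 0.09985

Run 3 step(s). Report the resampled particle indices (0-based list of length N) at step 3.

step 1: w=[0.0000, 0.0000, 0.0043, 0.3449, 0.6486, 0.0022, 0.0000]  mean=-0.6889  Neff=1.8532  idx=[3, 3, 4, 4, 4, 4, 4]
step 2: w=[0.0000, 0.0000, 0.2000, 0.2000, 0.2000, 0.2000, 0.2000]  mean=-0.2900  Neff=5.0001  idx=[2, 3, 3, 4, 5, 6, 6]
step 3: w=[0.1429, 0.1429, 0.1429, 0.1429, 0.1429, 0.1429, 0.1429]  mean=-0.2900  Neff=7.0000  idx=[0, 1, 2, 3, 4, 5, 6]

resampled_idx = [0, 1, 2, 3, 4, 5, 6]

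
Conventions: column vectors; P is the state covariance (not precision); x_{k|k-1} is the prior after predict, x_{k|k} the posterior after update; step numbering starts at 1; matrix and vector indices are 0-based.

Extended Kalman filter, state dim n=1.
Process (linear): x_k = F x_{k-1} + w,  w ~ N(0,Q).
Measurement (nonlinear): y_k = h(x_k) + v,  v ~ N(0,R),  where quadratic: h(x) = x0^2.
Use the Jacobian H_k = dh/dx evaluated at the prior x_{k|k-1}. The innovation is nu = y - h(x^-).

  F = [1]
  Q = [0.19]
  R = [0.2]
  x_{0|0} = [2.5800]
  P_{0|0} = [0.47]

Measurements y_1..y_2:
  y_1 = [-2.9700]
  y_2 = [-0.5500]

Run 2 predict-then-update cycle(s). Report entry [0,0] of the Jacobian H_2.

step 1: x^-=[2.5800]  P^-=[0.6600]  H_jac=[5.1600]  S=[17.7729]  K=[0.1916]  nu=[-9.6264]  x^+=[0.7354]  P^+=[0.0074]
step 2: x^-=[0.7354]  P^-=[0.1974]  H_jac=[1.4708]  S=[0.6271]  K=[0.4631]  nu=[-1.0908]  x^+=[0.2303]  P^+=[0.0630]

H_jac[0,0] = 1.4708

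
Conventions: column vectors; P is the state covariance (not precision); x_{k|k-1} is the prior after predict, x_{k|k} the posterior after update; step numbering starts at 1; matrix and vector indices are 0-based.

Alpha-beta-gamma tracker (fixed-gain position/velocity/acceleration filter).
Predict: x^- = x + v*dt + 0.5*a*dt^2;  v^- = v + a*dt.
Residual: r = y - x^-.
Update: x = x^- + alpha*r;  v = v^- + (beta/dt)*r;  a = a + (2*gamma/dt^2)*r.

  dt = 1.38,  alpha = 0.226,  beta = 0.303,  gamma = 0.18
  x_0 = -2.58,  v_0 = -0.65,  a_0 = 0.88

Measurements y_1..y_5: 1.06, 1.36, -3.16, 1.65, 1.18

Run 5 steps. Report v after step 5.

step 1: x_pred=-2.6391  r=3.6991  x^+=-1.8031  v^+=1.3766  a^+=1.5793
step 2: x_pred=1.6004  r=-0.2404  x^+=1.5461  v^+=3.5032  a^+=1.5338
step 3: x_pred=7.8409  r=-11.0009  x^+=5.3547  v^+=3.2044  a^+=-0.5458
step 4: x_pred=9.2572  r=-7.6072  x^+=7.5379  v^+=0.7810  a^+=-1.9838
step 5: x_pred=6.7268  r=-5.5468  x^+=5.4732  v^+=-3.1745  a^+=-3.0323

v_post = -3.1745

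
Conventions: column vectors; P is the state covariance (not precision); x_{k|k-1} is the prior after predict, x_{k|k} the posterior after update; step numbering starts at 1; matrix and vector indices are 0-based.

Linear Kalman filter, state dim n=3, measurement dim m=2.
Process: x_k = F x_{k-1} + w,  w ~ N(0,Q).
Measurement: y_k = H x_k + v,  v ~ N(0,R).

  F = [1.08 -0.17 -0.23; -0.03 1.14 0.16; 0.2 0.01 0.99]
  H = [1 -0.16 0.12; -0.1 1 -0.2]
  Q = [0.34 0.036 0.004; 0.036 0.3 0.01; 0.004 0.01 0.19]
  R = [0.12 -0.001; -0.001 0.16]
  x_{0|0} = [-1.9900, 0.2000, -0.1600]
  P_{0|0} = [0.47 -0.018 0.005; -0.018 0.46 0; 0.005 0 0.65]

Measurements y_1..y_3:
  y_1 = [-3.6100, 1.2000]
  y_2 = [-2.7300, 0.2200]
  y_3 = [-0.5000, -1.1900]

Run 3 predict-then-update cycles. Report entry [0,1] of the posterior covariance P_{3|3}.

P_post[0,1] = -0.0037

step 1: x^-=[-2.1464, 0.2621, -0.5544]  P^-=[0.9400 -0.1137 -0.0377; -0.1137 0.9161 0.1113; -0.0377 0.1113 0.8478]  S=[1.1187 -0.3525; -0.3525 1.0961]  K=[0.8846 0.1019; 0.0440 0.8400; 0.0285 -0.0405]  nu=[-1.3551, 0.6124]  x^+=[-3.2827, 0.7169, -0.6179]  P^+=[0.1168 0.0125 -0.0730; 0.0125 0.1666 0.1550; -0.0730 0.1550 0.8443]
step 2: x^-=[-3.5251, 0.8169, -1.2611]  P^-=[0.5696 -0.0737 -0.2648; -0.0737 0.5946 0.3228; -0.2648 0.3228 0.9964]  S=[0.6668 -0.1467; -0.1467 0.6752]  K=[0.8390 0.0672; -0.0210 0.7914; -0.2587 0.1660]  nu=[1.0771, -1.2016]  x^+=[-2.7021, -0.1567, -1.7392]  P^+=[0.1137 -0.0007 -0.1097; -0.0007 0.1666 0.2000; -0.1097 0.2000 0.9205]
step 3: x^-=[-2.4916, -0.3759, -2.2638]  P^-=[0.5965 -0.1122 -0.3277; -0.1122 0.6142 0.3826; -0.3277 0.3826 1.0573]  S=[0.6900 -0.1707; -0.1707 0.6787]  K=[0.8475 0.0564; -0.0410 0.7984; -0.3257 0.2185]  nu=[2.2031, -1.5161]  x^+=[-0.7101, -1.6766, -3.3126]  P^+=[0.1151 -0.0037 -0.1171; -0.0037 0.1692 0.2091; -0.1171 0.2091 0.9274]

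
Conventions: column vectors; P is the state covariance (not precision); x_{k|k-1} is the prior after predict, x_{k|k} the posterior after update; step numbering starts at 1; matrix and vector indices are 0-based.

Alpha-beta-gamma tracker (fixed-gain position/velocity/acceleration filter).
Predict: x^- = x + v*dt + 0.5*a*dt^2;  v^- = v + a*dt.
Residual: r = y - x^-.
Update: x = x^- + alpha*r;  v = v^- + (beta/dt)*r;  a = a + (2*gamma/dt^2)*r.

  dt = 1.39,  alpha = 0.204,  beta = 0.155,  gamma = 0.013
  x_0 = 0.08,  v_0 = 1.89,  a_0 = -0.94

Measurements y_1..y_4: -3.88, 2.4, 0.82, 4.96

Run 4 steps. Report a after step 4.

a_post = -0.7931

step 1: x_pred=1.7990  r=-5.6790  x^+=0.6405  v^+=-0.0499  a^+=-1.0164
step 2: x_pred=-0.4107  r=2.8107  x^+=0.1627  v^+=-1.1493  a^+=-0.9786
step 3: x_pred=-2.3802  r=3.2002  x^+=-1.7274  v^+=-2.1527  a^+=-0.9355
step 4: x_pred=-5.6233  r=10.5833  x^+=-3.4643  v^+=-2.2729  a^+=-0.7931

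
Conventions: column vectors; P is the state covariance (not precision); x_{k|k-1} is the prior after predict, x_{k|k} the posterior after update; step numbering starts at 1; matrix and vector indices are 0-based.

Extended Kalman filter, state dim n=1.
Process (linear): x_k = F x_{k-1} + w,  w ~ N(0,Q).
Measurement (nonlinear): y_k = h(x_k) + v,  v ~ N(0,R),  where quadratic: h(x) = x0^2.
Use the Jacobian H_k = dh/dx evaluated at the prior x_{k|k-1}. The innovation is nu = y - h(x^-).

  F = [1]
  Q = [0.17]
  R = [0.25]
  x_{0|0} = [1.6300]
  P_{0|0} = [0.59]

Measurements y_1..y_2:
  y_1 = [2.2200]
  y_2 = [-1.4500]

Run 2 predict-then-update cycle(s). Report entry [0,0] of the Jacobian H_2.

H_jac[0,0] = 3.0000

step 1: x^-=[1.6300]  P^-=[0.7600]  H_jac=[3.2600]  S=[8.3270]  K=[0.2975]  nu=[-0.4369]  x^+=[1.5000]  P^+=[0.0228]
step 2: x^-=[1.5000]  P^-=[0.1928]  H_jac=[3.0000]  S=[1.9854]  K=[0.2914]  nu=[-3.7000]  x^+=[0.4220]  P^+=[0.0243]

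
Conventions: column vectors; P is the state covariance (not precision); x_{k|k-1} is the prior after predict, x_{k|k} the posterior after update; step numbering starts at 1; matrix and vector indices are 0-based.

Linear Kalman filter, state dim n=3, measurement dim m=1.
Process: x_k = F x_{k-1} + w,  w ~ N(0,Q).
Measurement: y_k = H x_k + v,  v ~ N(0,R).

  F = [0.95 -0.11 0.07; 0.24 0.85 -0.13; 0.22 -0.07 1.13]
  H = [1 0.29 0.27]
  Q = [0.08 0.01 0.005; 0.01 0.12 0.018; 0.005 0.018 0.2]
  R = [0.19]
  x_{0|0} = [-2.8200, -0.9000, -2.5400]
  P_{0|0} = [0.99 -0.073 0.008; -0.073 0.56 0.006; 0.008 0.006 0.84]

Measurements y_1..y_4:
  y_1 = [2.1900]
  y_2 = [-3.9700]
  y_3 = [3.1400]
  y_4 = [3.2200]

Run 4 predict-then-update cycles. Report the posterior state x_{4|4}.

step 1: x^-=[-2.7578, -1.1116, -3.4276]  P^-=[1.0006 0.1183 0.2972; 0.1183 0.5642 -0.0911; 0.2972 -0.0911 1.3285]  S=[1.5497]  K=[0.7196; 0.1660; 0.4062]  nu=[6.1956]  x^+=[1.7004, -0.0829, -0.9109]  P^+=[0.1982 -0.0669 -0.1558; -0.0669 0.5215 -0.1956; -0.1558 -0.1956 1.0728]
step 2: x^-=[1.5607, 0.4560, -0.6495]  P^-=[0.2667 -0.0534 -0.0030; -0.0534 0.5520 -0.3990; -0.0030 -0.3990 1.5376]  S=[0.5201]  K=[0.4814; -0.0020; 0.5700]  nu=[-5.4876]  x^+=[-1.0810, 0.4670, -3.7773]  P^+=[0.1461 -0.0529 -0.1457; -0.0529 0.5520 -0.3984; -0.1457 -0.3984 1.3686]
step 3: x^-=[-1.3428, 0.6286, -4.5389]  P^-=[0.2231 -0.0759 0.0457; -0.0759 0.6259 -0.6388; 0.0457 -0.6388 1.9496]  S=[0.4885]  K=[0.4369; -0.1369; 0.7919]  nu=[5.5260]  x^+=[1.0716, -0.1280, -0.1628]  P^+=[0.1298 -0.0467 -0.1233; -0.0467 0.6168 -0.5859; -0.1233 -0.5859 1.6433]
step 4: x^-=[1.0207, 0.1695, 0.0607]  P^-=[0.2151 -0.0996 0.1125; -0.0996 0.7190 -0.8592; 0.1125 -0.8592 2.3404]  S=[0.5046]  K=[0.4292; -0.2438; 0.9815]  nu=[2.1338]  x^+=[1.9365, -0.3507, 2.1549]  P^+=[0.1221 -0.0468 -0.1001; -0.0468 0.6890 -0.7384; -0.1001 -0.7384 1.8543]

x_post = [1.9365, -0.3507, 2.1549]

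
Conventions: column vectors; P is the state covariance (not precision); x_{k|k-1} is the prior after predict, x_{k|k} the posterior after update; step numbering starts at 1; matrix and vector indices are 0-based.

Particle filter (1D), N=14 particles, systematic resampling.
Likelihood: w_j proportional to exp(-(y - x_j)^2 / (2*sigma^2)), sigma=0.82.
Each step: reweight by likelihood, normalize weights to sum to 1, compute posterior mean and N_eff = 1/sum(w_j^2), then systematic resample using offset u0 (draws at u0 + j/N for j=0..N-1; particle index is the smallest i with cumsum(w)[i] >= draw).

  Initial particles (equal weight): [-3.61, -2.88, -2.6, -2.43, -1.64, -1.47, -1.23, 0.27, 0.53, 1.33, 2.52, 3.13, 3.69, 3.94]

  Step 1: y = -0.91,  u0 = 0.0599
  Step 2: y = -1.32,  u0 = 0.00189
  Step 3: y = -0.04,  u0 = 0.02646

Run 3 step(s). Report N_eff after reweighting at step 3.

step 1: w=[0.0013, 0.0167, 0.0358, 0.0537, 0.2012, 0.2368, 0.2771, 0.1062, 0.0640, 0.0072, 0.0000, 0.0000, 0.0000, 0.0000]  mean=-1.2230  Neff=5.1749  idx=[3, 4, 4, 4, 5, 5, 5, 6, 6, 6, 6, 7, 7, 8]
step 2: w=[0.0381, 0.0883, 0.0883, 0.0883, 0.0937, 0.0937, 0.0937, 0.0948, 0.0948, 0.0948, 0.0948, 0.0145, 0.0145, 0.0075]  mean=-1.3951  Neff=11.4121  idx=[0, 1, 2, 3, 3, 4, 5, 6, 6, 7, 8, 9, 9, 10]
step 3: w=[0.0044, 0.0462, 0.0462, 0.0462, 0.0462, 0.0677, 0.0677, 0.0677, 0.0677, 0.1080, 0.1080, 0.1080, 0.1080, 0.1080]  mean=-1.3760  Neff=11.7327  idx=[1, 3, 4, 5, 6, 7, 8, 9, 10, 10, 11, 12, 12, 13]

N_eff = 11.7327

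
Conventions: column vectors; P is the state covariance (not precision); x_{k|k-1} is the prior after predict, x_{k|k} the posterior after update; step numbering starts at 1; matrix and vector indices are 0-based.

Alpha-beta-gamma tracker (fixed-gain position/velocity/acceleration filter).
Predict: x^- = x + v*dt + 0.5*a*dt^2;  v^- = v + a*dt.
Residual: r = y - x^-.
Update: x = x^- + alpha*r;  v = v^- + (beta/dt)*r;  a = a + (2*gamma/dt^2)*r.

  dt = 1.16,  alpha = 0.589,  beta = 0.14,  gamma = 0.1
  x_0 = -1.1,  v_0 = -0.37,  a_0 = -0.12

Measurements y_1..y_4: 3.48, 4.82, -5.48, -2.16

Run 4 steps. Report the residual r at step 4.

resid = -2.1288

step 1: x_pred=-1.6099  r=5.0899  x^+=1.3880  v^+=0.1051  a^+=0.6365
step 2: x_pred=1.9382  r=2.8818  x^+=3.6356  v^+=1.1913  a^+=1.0649
step 3: x_pred=5.7339  r=-11.2139  x^+=-0.8711  v^+=1.0731  a^+=-0.6019
step 4: x_pred=-0.0312  r=-2.1288  x^+=-1.2851  v^+=0.1180  a^+=-0.9183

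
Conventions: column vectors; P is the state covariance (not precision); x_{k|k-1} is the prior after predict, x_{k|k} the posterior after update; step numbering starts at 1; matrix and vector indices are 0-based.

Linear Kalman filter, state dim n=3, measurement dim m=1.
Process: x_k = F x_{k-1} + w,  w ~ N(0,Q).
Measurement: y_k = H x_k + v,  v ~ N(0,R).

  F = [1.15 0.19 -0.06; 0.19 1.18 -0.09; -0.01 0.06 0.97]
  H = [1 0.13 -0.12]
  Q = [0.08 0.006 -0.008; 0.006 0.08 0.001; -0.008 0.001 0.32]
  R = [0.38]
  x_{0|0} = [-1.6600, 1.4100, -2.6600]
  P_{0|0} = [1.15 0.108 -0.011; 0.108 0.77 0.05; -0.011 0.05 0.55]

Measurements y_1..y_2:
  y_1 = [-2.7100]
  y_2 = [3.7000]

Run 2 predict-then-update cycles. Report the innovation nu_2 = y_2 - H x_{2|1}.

step 1: x^-=[-1.4815, 1.5878, -2.4790]  P^-=[1.6782 0.5802 -0.0405; 0.5802 1.2363 0.0602; -0.0405 0.0602 0.8463]  S=[2.2500]  K=[0.7816; 0.3261; -0.0596]  nu=[-1.7324]  x^+=[-2.8355, 1.0229, -2.3757]  P^+=[0.3038 0.0068 0.0644; 0.0068 0.9970 0.1040; 0.0644 0.1040 0.8383]
step 2: x^-=[-2.9239, 0.8821, -2.2147]  P^-=[0.5125 0.2933 0.0422; 0.2933 1.4648 0.1282; 0.0422 0.1282 1.1232]  S=[0.9956]  K=[0.5480; 0.4705; -0.0762]  nu=[6.2435]  x^+=[0.4976, 3.8194, -2.6907]  P^+=[0.2135 0.0367 0.0838; 0.0367 1.2444 0.1639; 0.0838 0.1639 1.1174]

innov = [6.2435]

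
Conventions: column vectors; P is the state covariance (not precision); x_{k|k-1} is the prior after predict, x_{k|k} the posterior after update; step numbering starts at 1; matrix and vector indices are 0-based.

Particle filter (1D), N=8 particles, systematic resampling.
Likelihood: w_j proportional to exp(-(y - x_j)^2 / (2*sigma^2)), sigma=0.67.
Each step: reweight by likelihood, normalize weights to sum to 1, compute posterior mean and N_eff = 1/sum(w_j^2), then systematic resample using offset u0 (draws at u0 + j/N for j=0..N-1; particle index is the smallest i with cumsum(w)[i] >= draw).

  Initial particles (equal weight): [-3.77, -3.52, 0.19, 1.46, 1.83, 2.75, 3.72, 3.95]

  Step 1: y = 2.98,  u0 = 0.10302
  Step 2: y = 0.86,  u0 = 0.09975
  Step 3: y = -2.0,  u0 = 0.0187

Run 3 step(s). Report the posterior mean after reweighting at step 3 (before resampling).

post_mean = 1.8300

step 1: w=[0.0000, 0.0000, 0.0001, 0.0356, 0.1070, 0.4400, 0.2536, 0.1637]  mean=3.0478  Neff=3.3618  idx=[4, 5, 5, 5, 6, 6, 7, 7]
step 2: w=[0.8614, 0.0460, 0.0460, 0.0460, 0.0003, 0.0003, 0.0001, 0.0001]  mean=1.9581  Neff=1.3361  idx=[0, 0, 0, 0, 0, 0, 0, 3]
step 3: w=[0.1429, 0.1429, 0.1429, 0.1429, 0.1429, 0.1429, 0.1429, 0.0000]  mean=1.8300  Neff=7.0003  idx=[0, 1, 1, 2, 3, 4, 5, 6]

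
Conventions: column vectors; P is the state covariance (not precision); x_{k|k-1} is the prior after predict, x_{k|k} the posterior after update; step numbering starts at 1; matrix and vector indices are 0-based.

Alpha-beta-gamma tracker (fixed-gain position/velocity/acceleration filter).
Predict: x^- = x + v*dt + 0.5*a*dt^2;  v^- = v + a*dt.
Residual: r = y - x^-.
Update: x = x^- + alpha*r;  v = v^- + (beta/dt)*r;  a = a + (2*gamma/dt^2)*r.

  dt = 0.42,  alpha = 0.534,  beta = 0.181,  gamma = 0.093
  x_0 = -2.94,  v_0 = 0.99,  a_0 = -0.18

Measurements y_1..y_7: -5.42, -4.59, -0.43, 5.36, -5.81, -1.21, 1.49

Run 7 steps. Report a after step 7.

a_post = -0.5434

step 1: x_pred=-2.5401  r=-2.8799  x^+=-4.0780  v^+=-0.3267  a^+=-3.2167
step 2: x_pred=-4.4989  r=-0.0911  x^+=-4.5475  v^+=-1.7170  a^+=-3.3127
step 3: x_pred=-5.5609  r=5.1309  x^+=-2.8210  v^+=-0.8972  a^+=2.0973
step 4: x_pred=-3.0128  r=8.3728  x^+=1.4583  v^+=3.5920  a^+=10.9258
step 5: x_pred=3.9306  r=-9.7406  x^+=-1.2709  v^+=3.9831  a^+=0.6551
step 6: x_pred=0.4598  r=-1.6698  x^+=-0.4319  v^+=3.5387  a^+=-1.1055
step 7: x_pred=0.9569  r=0.5331  x^+=1.2416  v^+=3.3041  a^+=-0.5434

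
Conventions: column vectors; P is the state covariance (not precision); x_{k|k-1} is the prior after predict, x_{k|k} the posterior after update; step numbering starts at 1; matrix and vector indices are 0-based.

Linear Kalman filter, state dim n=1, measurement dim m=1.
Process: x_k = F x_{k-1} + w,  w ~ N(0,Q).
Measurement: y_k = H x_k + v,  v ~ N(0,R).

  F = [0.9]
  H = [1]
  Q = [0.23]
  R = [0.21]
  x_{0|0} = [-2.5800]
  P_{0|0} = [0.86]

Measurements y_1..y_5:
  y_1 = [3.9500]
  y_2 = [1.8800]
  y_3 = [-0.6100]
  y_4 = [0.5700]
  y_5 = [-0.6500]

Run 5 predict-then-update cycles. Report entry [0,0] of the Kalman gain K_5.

step 1: x^-=[-2.3220]  P^-=[0.9266]  S=[1.1366]  K=[0.8152]  nu=[6.2720]  x^+=[2.7912]  P^+=[0.1712]
step 2: x^-=[2.5121]  P^-=[0.3687]  S=[0.5787]  K=[0.6371]  nu=[-0.6321]  x^+=[2.1094]  P^+=[0.1338]
step 3: x^-=[1.8984]  P^-=[0.3384]  S=[0.5484]  K=[0.6170]  nu=[-2.5084]  x^+=[0.3506]  P^+=[0.1296]
step 4: x^-=[0.3156]  P^-=[0.3350]  S=[0.5450]  K=[0.6147]  nu=[0.2544]  x^+=[0.4719]  P^+=[0.1291]
step 5: x^-=[0.4248]  P^-=[0.3346]  S=[0.5446]  K=[0.6144]  nu=[-1.0748]  x^+=[-0.2355]  P^+=[0.1290]

K[0,0] = 0.6144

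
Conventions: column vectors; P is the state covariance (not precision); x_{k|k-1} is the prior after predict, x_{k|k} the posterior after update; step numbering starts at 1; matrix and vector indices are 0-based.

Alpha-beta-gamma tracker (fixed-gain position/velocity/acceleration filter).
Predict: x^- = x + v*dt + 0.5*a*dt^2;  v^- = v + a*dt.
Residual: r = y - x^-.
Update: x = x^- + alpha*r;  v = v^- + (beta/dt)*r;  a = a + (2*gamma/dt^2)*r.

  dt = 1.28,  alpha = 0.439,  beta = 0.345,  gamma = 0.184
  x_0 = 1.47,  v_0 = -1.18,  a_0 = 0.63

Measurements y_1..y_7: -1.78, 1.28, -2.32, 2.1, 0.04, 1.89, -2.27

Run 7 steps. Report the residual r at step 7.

resid = -6.3157

step 1: x_pred=0.4757  r=-2.2557  x^+=-0.5146  v^+=-0.9816  a^+=0.1233
step 2: x_pred=-1.6699  r=2.9499  x^+=-0.3749  v^+=-0.0286  a^+=0.7859
step 3: x_pred=0.2323  r=-2.5523  x^+=-0.8881  v^+=0.2895  a^+=0.2127
step 4: x_pred=-0.3434  r=2.4434  x^+=0.7292  v^+=1.2202  a^+=0.7615
step 5: x_pred=2.9150  r=-2.8750  x^+=1.6528  v^+=1.4200  a^+=0.1157
step 6: x_pred=3.5653  r=-1.6753  x^+=2.8298  v^+=1.1166  a^+=-0.2606
step 7: x_pred=4.0457  r=-6.3157  x^+=1.2731  v^+=-0.9192  a^+=-1.6791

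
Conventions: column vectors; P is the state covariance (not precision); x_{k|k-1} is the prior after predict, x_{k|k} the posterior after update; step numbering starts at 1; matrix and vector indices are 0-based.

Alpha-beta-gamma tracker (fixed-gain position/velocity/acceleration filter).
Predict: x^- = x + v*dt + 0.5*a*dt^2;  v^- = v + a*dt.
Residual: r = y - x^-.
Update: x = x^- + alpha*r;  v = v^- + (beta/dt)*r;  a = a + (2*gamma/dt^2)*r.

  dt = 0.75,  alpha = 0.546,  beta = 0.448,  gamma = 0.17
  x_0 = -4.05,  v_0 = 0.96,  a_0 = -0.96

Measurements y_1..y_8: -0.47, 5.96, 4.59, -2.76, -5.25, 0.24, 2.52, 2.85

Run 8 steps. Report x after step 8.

x_post = -1.0212

step 1: x_pred=-3.6000  r=3.1300  x^+=-1.8910  v^+=2.1097  a^+=0.9319
step 2: x_pred=-0.0467  r=6.0067  x^+=3.2330  v^+=6.3966  a^+=4.5626
step 3: x_pred=9.3136  r=-4.7236  x^+=6.7345  v^+=6.9970  a^+=1.7074
step 4: x_pred=12.4625  r=-15.2225  x^+=4.1510  v^+=-0.8154  a^+=-7.4937
step 5: x_pred=1.4319  r=-6.6819  x^+=-2.2164  v^+=-10.4269  a^+=-11.5325
step 6: x_pred=-13.2801  r=13.5201  x^+=-5.8981  v^+=-11.0003  a^+=-3.3603
step 7: x_pred=-15.0935  r=17.6135  x^+=-5.4765  v^+=-2.9994  a^+=7.2860
step 8: x_pred=-5.6769  r=8.5269  x^+=-1.0212  v^+=7.5585  a^+=12.4401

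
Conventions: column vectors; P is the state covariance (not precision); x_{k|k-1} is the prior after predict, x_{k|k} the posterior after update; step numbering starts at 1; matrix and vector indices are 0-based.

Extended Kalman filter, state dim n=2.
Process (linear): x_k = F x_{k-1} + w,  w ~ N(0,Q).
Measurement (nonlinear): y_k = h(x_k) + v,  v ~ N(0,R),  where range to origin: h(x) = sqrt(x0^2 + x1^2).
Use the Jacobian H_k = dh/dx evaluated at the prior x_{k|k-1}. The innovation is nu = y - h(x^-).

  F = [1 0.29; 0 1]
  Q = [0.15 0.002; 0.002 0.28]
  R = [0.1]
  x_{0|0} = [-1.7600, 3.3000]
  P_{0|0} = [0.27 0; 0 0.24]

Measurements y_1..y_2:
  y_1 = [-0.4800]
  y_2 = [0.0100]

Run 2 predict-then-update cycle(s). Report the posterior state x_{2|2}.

step 1: x^-=[-0.8030, 3.3000]  P^-=[0.4402 0.0716; 0.0716 0.5200]  H_jac=[-0.2364 0.9716]  S=[0.5826]  K=[-0.0592; 0.8381]  nu=[-3.8763]  x^+=[-0.5734, 0.0512]  P^+=[0.4381 0.1005; 0.1005 0.1107]
step 2: x^-=[-0.5586, 0.0512]  P^-=[0.6558 0.1346; 0.1346 0.3907]  H_jac=[-0.9958 0.0912]  S=[0.7291]  K=[-0.8788; -0.1350]  nu=[-0.5509]  x^+=[-0.0744, 0.1255]  P^+=[0.0927 0.0481; 0.0481 0.3774]

x_post = [-0.0744, 0.1255]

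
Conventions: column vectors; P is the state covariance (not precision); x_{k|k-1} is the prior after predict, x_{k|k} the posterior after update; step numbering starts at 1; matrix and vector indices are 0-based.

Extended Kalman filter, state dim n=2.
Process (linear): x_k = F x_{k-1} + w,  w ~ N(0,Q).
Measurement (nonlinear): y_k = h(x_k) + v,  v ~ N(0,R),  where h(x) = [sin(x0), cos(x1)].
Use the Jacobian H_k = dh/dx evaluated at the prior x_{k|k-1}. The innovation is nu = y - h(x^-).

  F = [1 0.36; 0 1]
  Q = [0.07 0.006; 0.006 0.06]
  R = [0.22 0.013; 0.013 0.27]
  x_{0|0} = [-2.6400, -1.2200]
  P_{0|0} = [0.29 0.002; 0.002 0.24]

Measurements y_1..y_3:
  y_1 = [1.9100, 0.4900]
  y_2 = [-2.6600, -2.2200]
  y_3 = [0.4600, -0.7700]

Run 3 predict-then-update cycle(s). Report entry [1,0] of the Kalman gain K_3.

K[1,0] = 0.1169

step 1: x^-=[-3.0792, -1.2200]  P^-=[0.3925 0.0944; 0.0944 0.3000]  H_jac=[-0.9981 0.0000; 0.0000 0.9391]  S=[0.6110 -0.0755; -0.0755 0.5346]  K=[-0.6317 0.0766; -0.0907 0.5142]  nu=[1.9724, 0.1464]  x^+=[-4.3140, -1.3236]  P^+=[0.1383 0.0133; 0.0133 0.1466]
step 2: x^-=[-4.7905, -1.3236]  P^-=[0.2368 0.0721; 0.0721 0.2066]  H_jac=[0.0780 0.0000; 0.0000 0.9696]  S=[0.2214 0.0184; 0.0184 0.4642]  K=[0.0711 0.1477; -0.0106 0.4319]  nu=[-3.6570, -2.4647]  x^+=[-5.4145, -2.3493]  P^+=[0.2252 0.0421; 0.0421 0.1201]
step 3: x^-=[-6.2602, -2.3493]  P^-=[0.3411 0.0913; 0.0913 0.1801]  H_jac=[0.9997 0.0000; 0.0000 0.7119]  S=[0.5609 0.0780; 0.0780 0.3613]  K=[0.6009 0.0502; 0.1169 0.3297]  nu=[0.4371, -0.0678]  x^+=[-6.0010, -2.3206]  P^+=[0.1329 0.0300; 0.0300 0.1272]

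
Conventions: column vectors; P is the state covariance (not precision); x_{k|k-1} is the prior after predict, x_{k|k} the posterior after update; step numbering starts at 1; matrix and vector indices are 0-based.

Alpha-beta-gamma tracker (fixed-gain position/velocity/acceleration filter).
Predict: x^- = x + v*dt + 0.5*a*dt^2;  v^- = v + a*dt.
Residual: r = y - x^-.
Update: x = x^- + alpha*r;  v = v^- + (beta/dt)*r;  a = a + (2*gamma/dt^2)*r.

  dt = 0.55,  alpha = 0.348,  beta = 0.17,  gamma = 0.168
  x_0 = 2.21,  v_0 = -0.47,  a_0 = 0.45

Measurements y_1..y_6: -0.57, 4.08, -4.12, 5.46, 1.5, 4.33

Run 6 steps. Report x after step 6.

step 1: x_pred=2.0196  r=-2.5896  x^+=1.1184  v^+=-1.0229  a^+=-2.4263
step 2: x_pred=0.1888  r=3.8912  x^+=1.5429  v^+=-1.1547  a^+=1.8958
step 3: x_pred=1.1946  r=-5.3146  x^+=-0.6549  v^+=-1.7547  a^+=-4.0074
step 4: x_pred=-2.2261  r=7.6861  x^+=0.4487  v^+=-1.5831  a^+=4.5299
step 5: x_pred=0.2631  r=1.2369  x^+=0.6936  v^+=1.2907  a^+=5.9037
step 6: x_pred=2.2964  r=2.0336  x^+=3.0041  v^+=5.1663  a^+=8.1625

x_post = 3.0041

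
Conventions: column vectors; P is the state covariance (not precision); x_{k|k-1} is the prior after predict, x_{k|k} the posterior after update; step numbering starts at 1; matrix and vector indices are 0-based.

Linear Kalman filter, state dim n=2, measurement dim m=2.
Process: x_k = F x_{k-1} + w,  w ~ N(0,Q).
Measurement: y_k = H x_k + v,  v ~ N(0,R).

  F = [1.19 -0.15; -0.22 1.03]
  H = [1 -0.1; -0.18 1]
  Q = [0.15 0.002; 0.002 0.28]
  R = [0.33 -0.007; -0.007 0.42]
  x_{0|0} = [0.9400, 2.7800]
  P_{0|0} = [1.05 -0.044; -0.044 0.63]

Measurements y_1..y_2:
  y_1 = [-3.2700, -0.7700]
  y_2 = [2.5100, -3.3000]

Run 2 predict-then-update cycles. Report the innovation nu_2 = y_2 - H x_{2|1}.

step 1: x^-=[0.7016, 2.6566]  P^-=[1.6668 -0.4256; -0.4256 1.0191]  S=[2.0921 -0.8422; -0.8422 1.6464]  K=[0.8055 -0.0287; 0.0199 0.6757]  nu=[-3.7059, -3.3003]  x^+=[-2.1888, 0.3529]  P^+=[0.2691 0.0307; 0.0307 0.2892]
step 2: x^-=[-2.6577, 0.8450]  P^-=[0.5266 -0.0744; -0.0744 0.5859]  S=[0.8773 -0.2361; -0.2361 1.0498]  K=[0.6017 -0.0258; 0.0022 0.5714]  nu=[5.2522, -4.6234]  x^+=[0.6222, -1.7853]  P^+=[0.2009 0.0211; 0.0211 0.2438]

innov = [5.2522, -4.6234]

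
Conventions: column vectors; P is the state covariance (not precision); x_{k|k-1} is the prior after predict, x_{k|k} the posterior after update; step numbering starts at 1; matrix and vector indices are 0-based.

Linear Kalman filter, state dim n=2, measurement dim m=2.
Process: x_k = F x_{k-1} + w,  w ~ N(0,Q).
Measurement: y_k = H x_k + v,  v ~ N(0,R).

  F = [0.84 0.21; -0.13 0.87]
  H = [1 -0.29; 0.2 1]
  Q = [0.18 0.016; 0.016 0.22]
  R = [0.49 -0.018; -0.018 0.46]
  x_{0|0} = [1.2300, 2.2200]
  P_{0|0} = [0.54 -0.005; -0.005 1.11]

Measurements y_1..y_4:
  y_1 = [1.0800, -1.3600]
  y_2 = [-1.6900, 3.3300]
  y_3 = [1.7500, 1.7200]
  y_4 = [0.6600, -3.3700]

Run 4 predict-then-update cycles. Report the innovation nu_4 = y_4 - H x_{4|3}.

innov = [-0.2985, -4.5920]

step 1: x^-=[1.4994, 1.7715]  P^-=[0.6082 0.1563; 0.1563 1.0704]  S=[1.0976 -0.0595; -0.0595 1.6173]  K=[0.5232 0.1911; -0.1037 0.6774]  nu=[0.0943, -3.4314]  x^+=[0.8929, -0.5626]  P^+=[0.2606 0.0264; 0.0264 0.3082]
step 2: x^-=[0.6319, -0.6056]  P^-=[0.3868 0.0624; 0.0624 0.4517]  S=[0.8786 -0.0128; -0.0128 0.9521]  K=[0.4219 0.1525; -0.0709 0.4866]  nu=[-2.4975, 3.8092]  x^+=[0.1591, 1.4250]  P^+=[0.2099 0.0206; 0.0206 0.2210]
step 3: x^-=[0.4329, 1.2191]  P^-=[0.3451 0.0479; 0.0479 0.3862]  S=[0.8398 -0.0158; -0.0158 0.8791]  K=[0.3971 0.1402; -0.0678 0.4489]  nu=[1.6706, 0.4143]  x^+=[1.1543, 1.2918]  P^+=[0.1972 0.0179; 0.0179 0.2042]
step 4: x^-=[1.2409, 0.9738]  P^-=[0.3345 0.0443; 0.0443 0.3738]  S=[0.8302 -0.0177; -0.0177 0.8649]  K=[0.3903 0.1366; -0.0677 0.4411]  nu=[-0.2985, -4.5920]  x^+=[0.4971, -1.0313]  P^+=[0.1937 0.0171; 0.0171 0.2007]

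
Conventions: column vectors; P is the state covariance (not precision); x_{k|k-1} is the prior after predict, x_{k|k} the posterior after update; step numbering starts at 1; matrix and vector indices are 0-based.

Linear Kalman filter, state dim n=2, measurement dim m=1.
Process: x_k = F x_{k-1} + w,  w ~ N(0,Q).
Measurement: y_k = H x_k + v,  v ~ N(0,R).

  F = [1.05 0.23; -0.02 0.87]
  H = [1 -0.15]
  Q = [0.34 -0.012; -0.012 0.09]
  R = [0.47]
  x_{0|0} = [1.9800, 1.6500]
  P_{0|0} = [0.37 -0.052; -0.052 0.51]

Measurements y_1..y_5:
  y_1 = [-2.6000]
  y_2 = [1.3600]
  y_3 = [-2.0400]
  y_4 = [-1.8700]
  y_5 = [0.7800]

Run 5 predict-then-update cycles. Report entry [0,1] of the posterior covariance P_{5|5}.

P_post[0,1] = 0.0932

step 1: x^-=[2.4585, 1.3959]  P^-=[0.7498 0.0350; 0.0350 0.4780]  S=[1.2200]  K=[0.6103; -0.0301]  nu=[-4.8491]  x^+=[-0.5007, 1.5417]  P^+=[0.2954 0.0574; 0.0574 0.4769]
step 2: x^-=[-0.1712, 1.3513]  P^-=[0.7187 0.1294; 0.1294 0.4491]  S=[1.1600]  K=[0.6028; 0.0535]  nu=[1.7338]  x^+=[0.8741, 1.4440]  P^+=[0.2971 0.0920; 0.0920 0.4457]
step 3: x^-=[1.2499, 1.2388]  P^-=[0.7356 0.1546; 0.1546 0.4243]  S=[1.1688]  K=[0.6095; 0.0778]  nu=[-3.1041]  x^+=[-0.6422, 0.9973]  P^+=[0.3014 0.0991; 0.0991 0.4172]
step 4: x^-=[-0.4449, 0.8805]  P^-=[0.7422 0.1553; 0.1553 0.4025]  S=[1.1747]  K=[0.6120; 0.0808]  nu=[-1.2930]  x^+=[-1.2362, 0.7760]  P^+=[0.3022 0.0972; 0.0972 0.3948]
step 5: x^-=[-1.1196, 0.6999]  P^-=[0.7410 0.1490; 0.1490 0.3856]  S=[1.1750]  K=[0.6116; 0.0776]  nu=[2.0045]  x^+=[0.1065, 0.8554]  P^+=[0.3015 0.0932; 0.0932 0.3785]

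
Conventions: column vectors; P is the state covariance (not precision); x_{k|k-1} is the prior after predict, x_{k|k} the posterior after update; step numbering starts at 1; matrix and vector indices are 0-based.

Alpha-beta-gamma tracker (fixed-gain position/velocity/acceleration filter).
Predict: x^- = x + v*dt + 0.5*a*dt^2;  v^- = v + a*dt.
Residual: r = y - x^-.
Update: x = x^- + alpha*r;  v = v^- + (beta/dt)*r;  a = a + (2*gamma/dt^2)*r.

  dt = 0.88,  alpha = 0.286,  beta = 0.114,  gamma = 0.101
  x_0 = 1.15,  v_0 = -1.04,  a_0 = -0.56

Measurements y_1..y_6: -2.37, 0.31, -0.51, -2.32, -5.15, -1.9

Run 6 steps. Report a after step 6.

a_post = 2.0400

step 1: x_pred=0.0180  r=-2.3880  x^+=-0.6650  v^+=-1.8422  a^+=-1.1829
step 2: x_pred=-2.7441  r=3.0541  x^+=-1.8706  v^+=-2.4875  a^+=-0.3862
step 3: x_pred=-4.2091  r=3.6991  x^+=-3.1512  v^+=-2.3481  a^+=0.5787
step 4: x_pred=-4.9935  r=2.6735  x^+=-4.2289  v^+=-1.4926  a^+=1.2760
step 5: x_pred=-5.0483  r=-0.1017  x^+=-5.0774  v^+=-0.3828  a^+=1.2495
step 6: x_pred=-4.9304  r=3.0304  x^+=-4.0637  v^+=1.1093  a^+=2.0400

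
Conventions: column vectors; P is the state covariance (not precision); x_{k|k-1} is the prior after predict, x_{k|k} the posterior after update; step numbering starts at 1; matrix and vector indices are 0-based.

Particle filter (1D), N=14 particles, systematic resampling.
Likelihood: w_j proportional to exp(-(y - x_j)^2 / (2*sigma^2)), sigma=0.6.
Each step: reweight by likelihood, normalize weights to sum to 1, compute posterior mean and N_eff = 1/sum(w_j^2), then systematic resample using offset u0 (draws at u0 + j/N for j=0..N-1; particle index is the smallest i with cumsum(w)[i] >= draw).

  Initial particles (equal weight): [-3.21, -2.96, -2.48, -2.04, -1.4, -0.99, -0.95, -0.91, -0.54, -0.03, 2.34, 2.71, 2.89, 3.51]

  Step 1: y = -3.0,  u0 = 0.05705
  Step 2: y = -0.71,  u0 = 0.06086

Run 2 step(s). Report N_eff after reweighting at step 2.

step 1: w=[0.3198, 0.3393, 0.2336, 0.0945, 0.0097, 0.0012, 0.0010, 0.0008, 0.0001, 0.0000, 0.0000, 0.0000, 0.0000, 0.0000]  mean=-2.8195  Neff=3.5591  idx=[0, 0, 0, 0, 1, 1, 1, 1, 1, 2, 2, 2, 3, 3]
step 2: w=[0.0008, 0.0008, 0.0008, 0.0008, 0.0041, 0.0041, 0.0041, 0.0041, 0.0041, 0.0599, 0.0599, 0.0599, 0.3983, 0.3983]  mean=-2.1417  Neff=3.0475  idx=[9, 10, 12, 12, 12, 12, 12, 12, 13, 13, 13, 13, 13, 13]

N_eff = 3.0475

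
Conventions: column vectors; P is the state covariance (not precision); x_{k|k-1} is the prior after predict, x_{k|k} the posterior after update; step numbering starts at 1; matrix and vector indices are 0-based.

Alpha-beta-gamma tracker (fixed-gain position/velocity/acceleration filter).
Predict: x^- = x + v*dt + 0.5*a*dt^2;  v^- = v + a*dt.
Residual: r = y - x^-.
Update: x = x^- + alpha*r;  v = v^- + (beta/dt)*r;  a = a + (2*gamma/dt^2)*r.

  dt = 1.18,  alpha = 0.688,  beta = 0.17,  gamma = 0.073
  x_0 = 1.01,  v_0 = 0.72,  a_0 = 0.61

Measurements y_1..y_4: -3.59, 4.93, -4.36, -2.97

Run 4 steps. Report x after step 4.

x_post = -2.2586

step 1: x_pred=2.2843  r=-5.8743  x^+=-1.7572  v^+=0.5935  a^+=-0.0059
step 2: x_pred=-1.0610  r=5.9910  x^+=3.0608  v^+=1.4496  a^+=0.6222
step 3: x_pred=5.2045  r=-9.5645  x^+=-1.3759  v^+=0.8059  a^+=-0.3806
step 4: x_pred=-0.6899  r=-2.2801  x^+=-2.2586  v^+=0.0283  a^+=-0.6197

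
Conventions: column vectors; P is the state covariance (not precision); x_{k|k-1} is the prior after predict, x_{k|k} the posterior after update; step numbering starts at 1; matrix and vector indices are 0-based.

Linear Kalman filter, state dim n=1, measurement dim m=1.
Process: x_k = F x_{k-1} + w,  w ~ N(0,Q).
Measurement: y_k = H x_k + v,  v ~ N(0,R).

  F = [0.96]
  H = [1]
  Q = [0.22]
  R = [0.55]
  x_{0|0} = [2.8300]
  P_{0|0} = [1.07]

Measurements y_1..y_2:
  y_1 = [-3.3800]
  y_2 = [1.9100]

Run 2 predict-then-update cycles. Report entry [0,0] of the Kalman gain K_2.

step 1: x^-=[2.7168]  P^-=[1.2061]  S=[1.7561]  K=[0.6868]  nu=[-6.0968]  x^+=[-1.4705]  P^+=[0.3777]
step 2: x^-=[-1.4117]  P^-=[0.5681]  S=[1.1181]  K=[0.5081]  nu=[3.3217]  x^+=[0.2761]  P^+=[0.2795]

K[0,0] = 0.5081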